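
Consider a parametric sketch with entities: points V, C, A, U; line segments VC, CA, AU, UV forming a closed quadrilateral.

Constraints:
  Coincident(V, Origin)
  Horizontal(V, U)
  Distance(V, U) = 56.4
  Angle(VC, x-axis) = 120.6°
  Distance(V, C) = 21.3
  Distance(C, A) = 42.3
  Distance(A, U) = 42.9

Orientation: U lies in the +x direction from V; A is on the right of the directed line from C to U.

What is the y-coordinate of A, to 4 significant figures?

-14.37

Checks: VC at 120.6° ✓; |CA| = 42.30 ✓; |AU| = 42.90 ✓.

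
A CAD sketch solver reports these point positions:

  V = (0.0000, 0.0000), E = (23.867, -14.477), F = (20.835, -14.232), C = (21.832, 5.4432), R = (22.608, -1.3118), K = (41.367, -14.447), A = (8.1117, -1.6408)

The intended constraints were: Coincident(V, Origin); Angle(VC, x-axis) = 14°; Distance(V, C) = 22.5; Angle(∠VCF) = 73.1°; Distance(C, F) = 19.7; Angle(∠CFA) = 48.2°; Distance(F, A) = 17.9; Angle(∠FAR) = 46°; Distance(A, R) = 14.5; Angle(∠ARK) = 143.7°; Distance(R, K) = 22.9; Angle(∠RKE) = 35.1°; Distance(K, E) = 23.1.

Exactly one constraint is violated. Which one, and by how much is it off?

Distance(K, E) = 23.1 — off by 5.60.

V = (0.00, 0.00) ✓; VC at 14.00° ✓; |VC| = 22.50 ✓; ∠VCF = 73.10° ✓; |CF| = 19.70 ✓; ∠CFA = 48.20° ✓; |FA| = 17.90 ✓; ∠FAR = 46.00° ✓; |AR| = 14.50 ✓; ∠ARK = 143.7° ✓; |RK| = 22.90 ✓; ∠RKE = 35.10° ✓; |KE| = 17.50 ✗.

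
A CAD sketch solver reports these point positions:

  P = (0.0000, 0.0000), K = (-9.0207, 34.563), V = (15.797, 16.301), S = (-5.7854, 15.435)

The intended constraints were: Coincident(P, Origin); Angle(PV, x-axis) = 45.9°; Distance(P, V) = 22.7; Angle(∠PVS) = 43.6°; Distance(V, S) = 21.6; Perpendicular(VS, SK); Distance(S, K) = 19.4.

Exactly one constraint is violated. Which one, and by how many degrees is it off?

Perpendicular(VS, SK) — off by 7.30°.

P = (0.00, 0.00) ✓; PV at 45.90° ✓; |PV| = 22.70 ✓; ∠PVS = 43.60° ✓; |VS| = 21.60 ✓; ∠(VS, SK) = 82.70° ✗; |SK| = 19.40 ✓.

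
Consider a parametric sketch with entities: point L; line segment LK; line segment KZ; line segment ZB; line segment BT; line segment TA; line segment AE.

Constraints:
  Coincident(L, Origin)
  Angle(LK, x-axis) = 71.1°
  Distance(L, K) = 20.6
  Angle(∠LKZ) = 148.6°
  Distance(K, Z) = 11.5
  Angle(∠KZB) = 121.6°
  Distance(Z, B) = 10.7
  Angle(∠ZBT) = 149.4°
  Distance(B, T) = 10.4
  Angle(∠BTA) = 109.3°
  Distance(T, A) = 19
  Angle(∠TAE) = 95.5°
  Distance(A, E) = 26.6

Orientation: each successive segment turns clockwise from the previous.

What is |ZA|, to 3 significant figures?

28.7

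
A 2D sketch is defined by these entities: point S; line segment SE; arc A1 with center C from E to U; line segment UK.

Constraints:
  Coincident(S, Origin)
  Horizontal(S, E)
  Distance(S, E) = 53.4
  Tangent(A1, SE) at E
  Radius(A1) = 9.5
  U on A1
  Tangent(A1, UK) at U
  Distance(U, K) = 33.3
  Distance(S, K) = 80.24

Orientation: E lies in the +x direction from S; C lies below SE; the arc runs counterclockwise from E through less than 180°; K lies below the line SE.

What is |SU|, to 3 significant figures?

49.2

S is at the origin; SE is horizontal with |SE| = 53.4 and E on the +x side, so E = (53.4, 0.00). The tangent condition forces CE to be normal to SE, so C = E + (0, -9.5) = (53.4, -9.50). Since CU ⟂ UK (tangency), |CK| = √(9.5² + 33.3²) = 34.6 regardless of where U sits on A1. So K lies on both circle(S, 80.24) and circle(C, 34.6); the below-SE intersection is K = (69.5, -40.2). U is the foot of the tangent from K: U = (46.5, -16.0).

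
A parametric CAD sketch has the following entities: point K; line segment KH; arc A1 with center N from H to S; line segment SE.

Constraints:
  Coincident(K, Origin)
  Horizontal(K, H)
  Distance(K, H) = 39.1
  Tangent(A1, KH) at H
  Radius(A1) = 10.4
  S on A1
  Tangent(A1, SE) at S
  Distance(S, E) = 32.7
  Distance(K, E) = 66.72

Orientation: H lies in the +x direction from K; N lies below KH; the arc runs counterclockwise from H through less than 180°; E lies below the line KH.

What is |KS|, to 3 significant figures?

35.3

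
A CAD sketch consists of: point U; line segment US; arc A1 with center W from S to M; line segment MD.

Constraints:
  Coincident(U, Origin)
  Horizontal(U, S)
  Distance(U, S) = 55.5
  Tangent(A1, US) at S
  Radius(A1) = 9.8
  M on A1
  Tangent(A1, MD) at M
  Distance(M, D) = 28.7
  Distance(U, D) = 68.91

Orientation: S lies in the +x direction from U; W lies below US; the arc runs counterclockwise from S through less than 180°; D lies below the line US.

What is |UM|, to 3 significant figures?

48.1

U is at the origin; U and S share the same y with |US| = 55.5 and S on the +x side, so S = (55.5, 0.00). Tangency of A1 to US means the radius WS is perpendicular to US, so W = S + (0, -9.8) = (55.5, -9.80). Since WM ⟂ MD (tangency), |WD| = √(9.8² + 28.7²) = 30.3 regardless of where M sits on A1. So D lies on both circle(U, 68.91) and circle(W, 30.3); the below-US intersection is D = (56.0, -40.1). M is the foot of the tangent from D: M = (46.3, -13.1).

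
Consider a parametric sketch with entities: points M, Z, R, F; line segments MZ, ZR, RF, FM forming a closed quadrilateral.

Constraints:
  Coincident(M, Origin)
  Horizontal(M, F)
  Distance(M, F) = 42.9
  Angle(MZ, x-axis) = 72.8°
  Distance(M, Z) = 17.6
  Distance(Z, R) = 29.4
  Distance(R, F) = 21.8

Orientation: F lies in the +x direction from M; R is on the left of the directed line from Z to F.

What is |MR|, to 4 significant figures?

39.85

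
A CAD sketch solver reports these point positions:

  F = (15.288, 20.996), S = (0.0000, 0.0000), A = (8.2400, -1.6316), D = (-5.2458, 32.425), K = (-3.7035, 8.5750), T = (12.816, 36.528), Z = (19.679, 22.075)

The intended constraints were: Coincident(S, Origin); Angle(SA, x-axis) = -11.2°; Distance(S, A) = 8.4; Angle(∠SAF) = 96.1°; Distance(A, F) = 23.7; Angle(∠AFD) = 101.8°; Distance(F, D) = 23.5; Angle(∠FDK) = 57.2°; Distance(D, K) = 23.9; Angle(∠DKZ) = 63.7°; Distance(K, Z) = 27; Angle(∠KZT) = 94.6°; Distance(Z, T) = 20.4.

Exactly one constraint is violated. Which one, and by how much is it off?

Distance(Z, T) = 20.4 — off by 4.40.

S = (0.00, 0.00) ✓; SA at -11.20° ✓; |SA| = 8.400 ✓; ∠SAF = 96.10° ✓; |AF| = 23.70 ✓; ∠AFD = 101.8° ✓; |FD| = 23.50 ✓; ∠FDK = 57.20° ✓; |DK| = 23.90 ✓; ∠DKZ = 63.70° ✓; |KZ| = 27.00 ✓; ∠KZT = 94.60° ✓; |ZT| = 16.00 ✗.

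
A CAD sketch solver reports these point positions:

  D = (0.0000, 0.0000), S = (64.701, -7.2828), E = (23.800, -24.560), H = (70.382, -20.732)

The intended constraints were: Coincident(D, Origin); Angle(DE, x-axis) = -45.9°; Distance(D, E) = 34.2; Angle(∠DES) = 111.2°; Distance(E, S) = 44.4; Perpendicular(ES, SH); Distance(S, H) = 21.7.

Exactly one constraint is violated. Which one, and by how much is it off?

Distance(S, H) = 21.7 — off by 7.10.

D = (0.00, 0.00) ✓; DE at -45.90° ✓; |DE| = 34.20 ✓; ∠DES = 111.2° ✓; |ES| = 44.40 ✓; ∠(ES, SH) = 90.00° ✓; |SH| = 14.60 ✗.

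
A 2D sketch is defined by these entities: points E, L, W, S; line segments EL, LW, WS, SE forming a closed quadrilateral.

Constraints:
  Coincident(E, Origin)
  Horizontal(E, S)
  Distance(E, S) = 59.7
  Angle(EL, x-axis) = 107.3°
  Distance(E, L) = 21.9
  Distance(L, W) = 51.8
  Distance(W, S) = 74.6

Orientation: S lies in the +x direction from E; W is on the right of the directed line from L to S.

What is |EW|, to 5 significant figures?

31.938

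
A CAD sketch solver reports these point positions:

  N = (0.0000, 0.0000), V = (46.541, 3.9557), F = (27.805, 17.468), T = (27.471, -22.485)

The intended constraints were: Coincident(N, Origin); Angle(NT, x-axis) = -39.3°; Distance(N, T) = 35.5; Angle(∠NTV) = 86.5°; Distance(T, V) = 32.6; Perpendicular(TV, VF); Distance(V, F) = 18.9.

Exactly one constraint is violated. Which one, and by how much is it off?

Distance(V, F) = 18.9 — off by 4.20.

N = (0.00, 0.00) ✓; NT at -39.30° ✓; |NT| = 35.50 ✓; ∠NTV = 86.50° ✓; |TV| = 32.60 ✓; ∠(TV, VF) = 90.00° ✓; |VF| = 23.10 ✗.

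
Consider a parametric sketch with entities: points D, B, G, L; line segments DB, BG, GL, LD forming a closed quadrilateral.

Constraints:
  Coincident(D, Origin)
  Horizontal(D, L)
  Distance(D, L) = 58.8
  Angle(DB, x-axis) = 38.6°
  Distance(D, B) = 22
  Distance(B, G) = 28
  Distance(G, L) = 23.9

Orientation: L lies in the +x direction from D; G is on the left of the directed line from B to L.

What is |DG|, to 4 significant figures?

48.62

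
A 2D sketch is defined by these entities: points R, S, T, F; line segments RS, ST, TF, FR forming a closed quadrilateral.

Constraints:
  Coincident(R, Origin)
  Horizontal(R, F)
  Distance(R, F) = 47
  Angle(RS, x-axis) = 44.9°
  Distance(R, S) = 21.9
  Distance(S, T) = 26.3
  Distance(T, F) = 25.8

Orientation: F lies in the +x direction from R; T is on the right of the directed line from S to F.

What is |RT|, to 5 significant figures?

25.065

Checks: |ST| = 26.30 ✓; |TF| = 25.80 ✓.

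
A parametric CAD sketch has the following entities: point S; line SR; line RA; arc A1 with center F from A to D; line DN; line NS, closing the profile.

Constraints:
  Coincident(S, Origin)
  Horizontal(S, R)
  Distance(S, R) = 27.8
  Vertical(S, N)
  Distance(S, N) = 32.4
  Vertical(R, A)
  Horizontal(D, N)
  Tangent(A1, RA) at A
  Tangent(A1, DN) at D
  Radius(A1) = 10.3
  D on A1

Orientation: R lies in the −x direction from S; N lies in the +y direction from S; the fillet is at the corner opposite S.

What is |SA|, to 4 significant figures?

35.51

S is at the origin; S and R share the same y with |SR| = 27.8 and R on the −x side, so R = (-27.80, 0.000). S and N share the same x with |SN| = 32.4 and N on the +y side, so N = (0.000, 32.40). The virtual corner opposite S is at (-27.80, 32.40). The tangent condition forces FA to be normal to RA and tangency of A1 to DN means the radius FD is perpendicular to DN, with radius 10.3, so the center F sits 10.3 in from both sides at F = (-17.50, 22.10). That places the tangent points at A = (-27.80, 22.10) on RA and D = (-17.50, 32.40) on DN. Then |SA| = |A − S| = 35.51.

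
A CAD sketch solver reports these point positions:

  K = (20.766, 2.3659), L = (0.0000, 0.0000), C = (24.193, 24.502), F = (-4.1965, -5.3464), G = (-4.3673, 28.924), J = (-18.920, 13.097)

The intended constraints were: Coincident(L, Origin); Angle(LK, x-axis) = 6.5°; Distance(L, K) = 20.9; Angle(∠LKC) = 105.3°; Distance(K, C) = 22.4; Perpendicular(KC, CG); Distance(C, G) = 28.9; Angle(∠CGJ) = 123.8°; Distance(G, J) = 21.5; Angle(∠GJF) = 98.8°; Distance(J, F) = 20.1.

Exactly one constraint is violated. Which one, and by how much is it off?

Distance(J, F) = 20.1 — off by 3.50.

L = (0.00, 0.00) ✓; LK at 6.500° ✓; |LK| = 20.90 ✓; ∠LKC = 105.3° ✓; |KC| = 22.40 ✓; ∠(KC, CG) = 90.00° ✓; |CG| = 28.90 ✓; ∠CGJ = 123.8° ✓; |GJ| = 21.50 ✓; ∠GJF = 98.80° ✓; |JF| = 23.60 ✗.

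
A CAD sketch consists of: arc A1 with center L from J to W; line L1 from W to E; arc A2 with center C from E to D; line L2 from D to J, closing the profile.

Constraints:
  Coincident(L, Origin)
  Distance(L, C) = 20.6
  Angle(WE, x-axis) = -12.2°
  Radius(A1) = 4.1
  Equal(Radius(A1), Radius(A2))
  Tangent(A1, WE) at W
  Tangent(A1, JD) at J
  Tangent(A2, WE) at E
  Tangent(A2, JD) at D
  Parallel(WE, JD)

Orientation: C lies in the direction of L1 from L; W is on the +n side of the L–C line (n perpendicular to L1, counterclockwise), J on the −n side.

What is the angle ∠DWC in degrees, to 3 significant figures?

10.4°

The slot axis is L1's direction at -12.2°, so u = (cos -12.2°, sin -12.2°) = (0.977, -0.211) and n = (−sin -12.2°, cos -12.2°) = (0.211, 0.977). L is at the origin and C lies 20.6 along u from L, so C = 20.6·u = (20.1, -4.35). Tangency of A1 to both parallel lines with radius 4.1 puts W and J at L ± 4.1·n: W = (0.866, 4.01), J = (-0.866, -4.01). Equal radii place E and D the same way about C: E = C + 4.1·n = (21.0, -0.346), D = C − 4.1·n = (19.3, -8.36). Then cos ∠DWC = WD·WC / (|WD||WC|), giving 10.4°.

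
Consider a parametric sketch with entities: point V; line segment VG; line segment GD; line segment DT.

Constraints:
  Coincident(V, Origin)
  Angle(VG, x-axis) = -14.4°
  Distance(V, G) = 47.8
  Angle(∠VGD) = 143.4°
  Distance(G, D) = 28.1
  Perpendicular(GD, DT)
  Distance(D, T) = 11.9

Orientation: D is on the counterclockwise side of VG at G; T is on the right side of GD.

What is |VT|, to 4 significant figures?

77.79

∠VGD = 143.4°, so GD runs at -14.4° + (180° − 143.4°) = 22.20° from the x-axis; with |GD| = 28.1, D = G + 28.1·(cos 22.20°, sin 22.20°) = (72.32, -1.270). GD ⟂ DT; with |DT| = 11.9 on the right of GD, T = D + 11.9·(0.3778, -0.9259) = (76.81, -12.29). Then |VT| = |T − V| = 77.79.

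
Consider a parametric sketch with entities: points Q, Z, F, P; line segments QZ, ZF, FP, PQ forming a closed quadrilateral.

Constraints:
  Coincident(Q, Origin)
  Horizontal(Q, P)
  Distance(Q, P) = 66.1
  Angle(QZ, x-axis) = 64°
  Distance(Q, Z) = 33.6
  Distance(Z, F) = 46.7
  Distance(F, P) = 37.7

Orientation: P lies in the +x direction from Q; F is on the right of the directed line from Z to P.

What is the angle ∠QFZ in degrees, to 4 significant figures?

45.97°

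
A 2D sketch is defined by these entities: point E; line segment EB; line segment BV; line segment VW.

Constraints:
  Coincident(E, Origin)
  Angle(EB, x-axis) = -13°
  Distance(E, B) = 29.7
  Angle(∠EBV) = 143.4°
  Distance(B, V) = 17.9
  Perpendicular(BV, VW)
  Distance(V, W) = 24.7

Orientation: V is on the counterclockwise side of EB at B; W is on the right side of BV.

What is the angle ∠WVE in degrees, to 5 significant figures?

112.99°

E is at the origin; EB runs at -13.0° with length 29.7, so B = 29.7·(cos -13.0°, sin -13.0°) = (28.939, -6.6810). ∠EBV = 143.4°, so BV runs at -13.0° + (180° − 143.4°) = 23.600° from the x-axis; with |BV| = 17.9, V = B + 17.9·(cos 23.600°, sin 23.600°) = (45.342, 0.48520). BV is perpendicular to VW; with |VW| = 24.7 on the right of BV, W = V + 24.7·(0.40035, -0.91636) = (55.230, -22.149). Then cos ∠WVE = VW·VE / (|VW||VE|), giving 112.99°.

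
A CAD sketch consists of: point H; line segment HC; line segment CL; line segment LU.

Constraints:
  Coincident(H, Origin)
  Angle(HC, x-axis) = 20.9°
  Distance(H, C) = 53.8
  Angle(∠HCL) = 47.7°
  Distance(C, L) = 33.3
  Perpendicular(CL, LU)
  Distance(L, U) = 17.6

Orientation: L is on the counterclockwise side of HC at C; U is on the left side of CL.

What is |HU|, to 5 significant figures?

22.382

∠HCL = 47.7°, so CL runs at 20.9° + (180° − 47.7°) = 153.20° from the x-axis; with |CL| = 33.3, L = C + 33.3·(cos 153.20°, sin 153.20°) = (20.537, 34.207). The perpendicularity gives LU at right angles to CL; with |LU| = 17.6 on the left of CL, U = L + 17.6·(-0.45088, -0.89259) = (12.602, 18.497). Then |HU| = |U − H| = 22.382.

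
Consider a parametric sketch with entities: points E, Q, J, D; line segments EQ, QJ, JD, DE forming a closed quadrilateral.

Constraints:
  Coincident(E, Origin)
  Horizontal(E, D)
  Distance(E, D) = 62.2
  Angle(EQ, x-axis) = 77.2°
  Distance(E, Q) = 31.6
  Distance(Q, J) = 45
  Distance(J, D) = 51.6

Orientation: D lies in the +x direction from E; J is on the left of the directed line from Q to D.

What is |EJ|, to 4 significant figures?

68.94

E is at the origin; E and D share the same y with |ED| = 62.2 and D in +x, so D = (62.2, 0). EQ runs at 77.2° with |EQ| = 31.6, so Q = (7.001, 30.81). J is determined by |QJ| = 45.0 and |JD| = 51.6 together: it lies at the intersection of circle(Q, 45.0) and circle(D, 51.6). With |QD| = 63.22, the foot of the radical line on QD is 26.57 from Q and the perpendicular offset is √(45.0² − 26.57²) = 36.32. Taking the left-of-QD solution: J = (47.90, 49.58).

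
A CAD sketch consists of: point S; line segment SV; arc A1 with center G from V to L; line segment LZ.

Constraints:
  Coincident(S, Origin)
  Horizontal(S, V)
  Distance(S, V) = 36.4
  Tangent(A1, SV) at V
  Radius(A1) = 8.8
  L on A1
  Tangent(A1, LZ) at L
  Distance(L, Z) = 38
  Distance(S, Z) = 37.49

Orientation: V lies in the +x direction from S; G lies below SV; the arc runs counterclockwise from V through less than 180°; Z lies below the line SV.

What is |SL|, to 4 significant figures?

29.22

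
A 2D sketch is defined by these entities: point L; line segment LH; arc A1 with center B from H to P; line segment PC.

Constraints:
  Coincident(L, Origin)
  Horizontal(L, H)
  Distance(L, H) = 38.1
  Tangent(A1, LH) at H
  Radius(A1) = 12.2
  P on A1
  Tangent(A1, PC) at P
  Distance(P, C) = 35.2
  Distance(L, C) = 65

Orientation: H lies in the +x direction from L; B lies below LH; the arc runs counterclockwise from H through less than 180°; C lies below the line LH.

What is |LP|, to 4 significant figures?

32.29

L is at the origin; LH is horizontal with |LH| = 38.1 and H on the +x side, so H = (38.10, 0.000). A1 meets LH tangentially, so BH is at right angles to LH, so B = H + (0, -12.2) = (38.10, -12.20). Since BP ⟂ PC (tangency), |BC| = √(12.2² + 35.2²) = 37.25 regardless of where P sits on A1. So C lies on both circle(L, 65.0) and circle(B, 37.25); the below-LH intersection is C = (42.48, -49.20). P is the foot of the tangent from C: P = (27.12, -17.52).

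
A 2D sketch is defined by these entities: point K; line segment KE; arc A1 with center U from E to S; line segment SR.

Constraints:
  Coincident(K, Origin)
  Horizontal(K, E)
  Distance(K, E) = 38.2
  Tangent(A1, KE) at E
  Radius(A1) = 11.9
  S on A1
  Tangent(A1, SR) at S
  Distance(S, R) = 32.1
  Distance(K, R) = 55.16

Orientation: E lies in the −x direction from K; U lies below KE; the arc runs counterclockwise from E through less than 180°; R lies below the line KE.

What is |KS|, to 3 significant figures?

51.6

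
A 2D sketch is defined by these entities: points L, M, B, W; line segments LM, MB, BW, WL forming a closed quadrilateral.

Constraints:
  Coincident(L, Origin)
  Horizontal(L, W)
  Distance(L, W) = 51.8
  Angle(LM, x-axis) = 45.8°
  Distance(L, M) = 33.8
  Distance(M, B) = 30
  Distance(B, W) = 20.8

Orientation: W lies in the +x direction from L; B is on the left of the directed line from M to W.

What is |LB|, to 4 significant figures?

57.25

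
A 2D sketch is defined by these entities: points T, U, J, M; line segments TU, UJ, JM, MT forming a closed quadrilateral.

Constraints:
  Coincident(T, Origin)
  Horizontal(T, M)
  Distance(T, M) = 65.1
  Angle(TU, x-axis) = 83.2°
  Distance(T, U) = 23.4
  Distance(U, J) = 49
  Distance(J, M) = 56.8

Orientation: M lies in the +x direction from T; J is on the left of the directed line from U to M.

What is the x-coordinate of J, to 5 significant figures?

42.393

Checks: |UJ| = 49.00 ✓; |JM| = 56.80 ✓.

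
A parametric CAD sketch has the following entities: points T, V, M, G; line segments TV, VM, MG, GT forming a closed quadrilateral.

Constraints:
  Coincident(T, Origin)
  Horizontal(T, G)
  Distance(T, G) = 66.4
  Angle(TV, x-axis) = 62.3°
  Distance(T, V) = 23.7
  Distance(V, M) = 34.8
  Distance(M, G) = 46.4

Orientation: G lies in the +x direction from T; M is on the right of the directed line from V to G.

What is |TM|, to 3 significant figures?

24.8

Checks: |VM| = 34.80 ✓; |MG| = 46.40 ✓.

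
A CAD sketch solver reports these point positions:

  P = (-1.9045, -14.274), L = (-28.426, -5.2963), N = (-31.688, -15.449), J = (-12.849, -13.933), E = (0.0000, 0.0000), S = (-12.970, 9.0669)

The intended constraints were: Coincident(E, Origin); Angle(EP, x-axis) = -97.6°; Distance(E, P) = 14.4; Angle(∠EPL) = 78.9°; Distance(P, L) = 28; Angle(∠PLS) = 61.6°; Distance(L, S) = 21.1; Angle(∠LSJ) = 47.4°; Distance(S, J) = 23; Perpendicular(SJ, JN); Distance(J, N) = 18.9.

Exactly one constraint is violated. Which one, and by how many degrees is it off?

Perpendicular(SJ, JN) — off by 4.30°.

E = (0.00, 0.00) ✓; EP at -97.60° ✓; |EP| = 14.40 ✓; ∠EPL = 78.90° ✓; |PL| = 28.00 ✓; ∠PLS = 61.60° ✓; |LS| = 21.10 ✓; ∠LSJ = 47.40° ✓; |SJ| = 23.00 ✓; ∠(SJ, JN) = 85.70° ✗; |JN| = 18.90 ✓.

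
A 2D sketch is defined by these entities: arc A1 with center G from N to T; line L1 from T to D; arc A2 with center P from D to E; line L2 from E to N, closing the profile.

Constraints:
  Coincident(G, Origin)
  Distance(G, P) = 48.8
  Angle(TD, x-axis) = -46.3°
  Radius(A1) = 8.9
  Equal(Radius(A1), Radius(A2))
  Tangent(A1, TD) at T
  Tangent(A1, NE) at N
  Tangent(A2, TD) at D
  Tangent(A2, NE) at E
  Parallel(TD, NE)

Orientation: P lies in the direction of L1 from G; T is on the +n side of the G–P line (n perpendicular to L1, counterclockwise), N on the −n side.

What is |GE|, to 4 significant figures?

49.60

The slot axis is L1's direction at -46.3°, so u = (cos -46.3°, sin -46.3°) = (0.6909, -0.7230) and n = (−sin -46.3°, cos -46.3°) = (0.7230, 0.6909). G is at the origin and P lies 48.8 along u from G, so P = 48.8·u = (33.72, -35.28). Tangency of A1 to both parallel lines with radius 8.9 puts T and N at G ± 8.9·n: T = (6.434, 6.149), N = (-6.434, -6.149). Equal radii place D and E the same way about P: D = P + 8.9·n = (40.15, -29.13), E = P − 8.9·n = (27.28, -41.43). Then |GE| = |E − G| = 49.60.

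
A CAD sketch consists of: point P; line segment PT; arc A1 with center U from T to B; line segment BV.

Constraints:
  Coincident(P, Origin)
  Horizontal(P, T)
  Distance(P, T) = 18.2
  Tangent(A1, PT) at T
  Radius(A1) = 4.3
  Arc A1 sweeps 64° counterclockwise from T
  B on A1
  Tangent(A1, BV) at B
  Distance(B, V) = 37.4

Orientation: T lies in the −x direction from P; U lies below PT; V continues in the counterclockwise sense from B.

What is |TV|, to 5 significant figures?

41.335

On A1, T sits at bearing 90° from U; a 64° counterclockwise sweep puts B at bearing 154°, so B = U + 4.3·(cos 154°, sin 154°) = (-22.065, -2.4150). The tangent condition forces UB to be normal to BV, so BV runs along (−sin 154°, cos 154°); with |BV| = 37.4, V = (-38.460, -36.030). Then |TV| = |V − T| = 41.335.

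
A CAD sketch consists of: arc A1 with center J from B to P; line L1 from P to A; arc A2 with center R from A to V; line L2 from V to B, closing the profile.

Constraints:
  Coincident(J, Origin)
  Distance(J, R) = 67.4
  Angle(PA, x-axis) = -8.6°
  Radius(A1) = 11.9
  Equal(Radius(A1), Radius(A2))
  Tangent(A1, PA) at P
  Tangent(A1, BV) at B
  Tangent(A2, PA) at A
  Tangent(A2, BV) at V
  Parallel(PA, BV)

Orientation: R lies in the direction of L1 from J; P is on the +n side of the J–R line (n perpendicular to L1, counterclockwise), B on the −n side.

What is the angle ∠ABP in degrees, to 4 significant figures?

70.55°

Tangency of A1 to both parallel lines with radius 11.9 puts P and B at J ± 11.9·n: P = (1.779, 11.77), B = (-1.779, -11.77). Equal radii place A and V the same way about R: A = R + 11.9·n = (68.42, 1.688), V = R − 11.9·n = (64.86, -21.84). Then cos ∠ABP = BA·BP / (|BA||BP|), giving 70.55°.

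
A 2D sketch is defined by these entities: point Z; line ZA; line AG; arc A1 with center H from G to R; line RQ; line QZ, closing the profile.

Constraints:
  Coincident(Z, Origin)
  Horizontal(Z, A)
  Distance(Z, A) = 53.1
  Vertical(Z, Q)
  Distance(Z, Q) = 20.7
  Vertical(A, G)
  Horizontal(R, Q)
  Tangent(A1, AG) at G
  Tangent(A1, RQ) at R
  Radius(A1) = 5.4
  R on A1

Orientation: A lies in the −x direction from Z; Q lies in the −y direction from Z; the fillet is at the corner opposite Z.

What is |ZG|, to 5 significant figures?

55.260

Z is at the origin; ZA is horizontal with |ZA| = 53.1 and A on the −x side, so A = (-53.100, 0.0000). Z and Q share the same x with |ZQ| = 20.7 and Q on the −y side, so Q = (0.0000, -20.700). The virtual corner opposite Z is at (-53.100, -20.700). A1 meets AG tangentially, so HG is at right angles to AG and the tangent condition forces HR to be normal to RQ, with radius 5.4, so the center H sits 5.4 in from both sides at H = (-47.700, -15.300). That places the tangent points at G = (-53.100, -15.300) on AG and R = (-47.700, -20.700) on RQ. Then |ZG| = |G − Z| = 55.260.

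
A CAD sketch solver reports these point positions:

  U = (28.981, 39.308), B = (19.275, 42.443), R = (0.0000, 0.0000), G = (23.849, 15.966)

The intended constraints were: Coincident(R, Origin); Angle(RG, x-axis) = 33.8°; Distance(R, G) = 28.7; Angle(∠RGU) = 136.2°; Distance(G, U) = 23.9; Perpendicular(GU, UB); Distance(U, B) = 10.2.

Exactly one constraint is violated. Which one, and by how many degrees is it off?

Perpendicular(GU, UB) — off by 5.50°.

R = (0.00, 0.00) ✓; RG at 33.80° ✓; |RG| = 28.70 ✓; ∠RGU = 136.2° ✓; |GU| = 23.90 ✓; ∠(GU, UB) = 84.50° ✗; |UB| = 10.20 ✓.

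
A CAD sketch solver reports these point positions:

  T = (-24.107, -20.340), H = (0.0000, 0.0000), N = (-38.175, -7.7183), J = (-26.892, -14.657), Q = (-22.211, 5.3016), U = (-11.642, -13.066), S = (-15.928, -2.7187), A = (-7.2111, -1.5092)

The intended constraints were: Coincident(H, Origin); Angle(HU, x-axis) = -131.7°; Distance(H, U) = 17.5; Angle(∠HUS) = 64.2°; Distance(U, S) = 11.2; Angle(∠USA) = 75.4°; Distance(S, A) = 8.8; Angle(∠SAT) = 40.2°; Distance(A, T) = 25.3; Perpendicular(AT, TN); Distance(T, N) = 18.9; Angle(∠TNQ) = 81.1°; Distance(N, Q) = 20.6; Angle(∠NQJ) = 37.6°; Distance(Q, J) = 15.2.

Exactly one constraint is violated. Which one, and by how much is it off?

Distance(Q, J) = 15.2 — off by 5.30.

H = (0.00, 0.00) ✓; HU at -131.7° ✓; |HU| = 17.50 ✓; ∠HUS = 64.20° ✓; |US| = 11.20 ✓; ∠USA = 75.40° ✓; |SA| = 8.800 ✓; ∠SAT = 40.20° ✓; |AT| = 25.30 ✓; ∠(AT, TN) = 90.00° ✓; |TN| = 18.90 ✓; ∠TNQ = 81.10° ✓; |NQ| = 20.60 ✓; ∠NQJ = 37.60° ✓; |QJ| = 20.50 ✗.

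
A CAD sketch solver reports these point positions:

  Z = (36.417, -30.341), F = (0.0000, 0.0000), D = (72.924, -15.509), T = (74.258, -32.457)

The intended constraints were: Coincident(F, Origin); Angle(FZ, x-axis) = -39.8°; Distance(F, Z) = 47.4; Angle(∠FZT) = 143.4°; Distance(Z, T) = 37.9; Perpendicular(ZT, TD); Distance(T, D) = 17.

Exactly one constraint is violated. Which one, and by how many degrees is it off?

Perpendicular(ZT, TD) — off by 7.70°.

F = (0.00, 0.00) ✓; FZ at -39.80° ✓; |FZ| = 47.40 ✓; ∠FZT = 143.4° ✓; |ZT| = 37.90 ✓; ∠(ZT, TD) = 97.70° ✗; |TD| = 17.00 ✓.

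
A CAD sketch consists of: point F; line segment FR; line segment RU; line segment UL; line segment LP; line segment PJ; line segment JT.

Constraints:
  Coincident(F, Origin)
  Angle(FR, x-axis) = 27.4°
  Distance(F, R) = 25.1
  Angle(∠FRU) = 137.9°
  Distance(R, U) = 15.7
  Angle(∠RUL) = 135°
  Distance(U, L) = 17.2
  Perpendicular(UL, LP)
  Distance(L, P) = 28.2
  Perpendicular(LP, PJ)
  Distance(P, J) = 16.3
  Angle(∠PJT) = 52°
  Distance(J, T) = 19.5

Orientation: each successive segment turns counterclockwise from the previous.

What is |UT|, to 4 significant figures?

18.20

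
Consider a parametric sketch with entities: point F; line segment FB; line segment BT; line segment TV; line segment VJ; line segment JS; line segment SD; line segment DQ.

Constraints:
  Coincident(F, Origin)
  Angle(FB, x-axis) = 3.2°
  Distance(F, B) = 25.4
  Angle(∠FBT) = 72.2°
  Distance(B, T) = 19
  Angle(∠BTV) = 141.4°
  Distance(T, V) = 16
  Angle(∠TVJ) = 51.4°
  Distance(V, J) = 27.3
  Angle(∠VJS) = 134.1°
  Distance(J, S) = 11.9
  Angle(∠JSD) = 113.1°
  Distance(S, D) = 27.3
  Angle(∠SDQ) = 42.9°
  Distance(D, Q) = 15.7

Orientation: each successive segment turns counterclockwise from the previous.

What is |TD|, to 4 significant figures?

25.99

F is at the origin; FB runs at 3.2° with length 25.4, so B = (25.36, 1.418). ∠FBT = 72.2° gives BT at 111.0° from the x-axis; with |BT| = 19.0, T = (18.55, 19.16). ∠BTV = 141.4° gives TV at 149.6° from the x-axis; with |TV| = 16.0, V = (4.751, 27.25). ∠TVJ = 51.4° gives VJ at -81.80° from the x-axis; with |VJ| = 27.3, J = (8.645, 0.2315). ∠VJS = 134.1° gives JS at -35.90° from the x-axis; with |JS| = 11.9, S = (18.28, -6.746). ∠JSD = 113.1° gives SD at 31.00° from the x-axis; with |SD| = 27.3, D = (41.69, 7.314). Then |TD| = |D − T| = 25.99.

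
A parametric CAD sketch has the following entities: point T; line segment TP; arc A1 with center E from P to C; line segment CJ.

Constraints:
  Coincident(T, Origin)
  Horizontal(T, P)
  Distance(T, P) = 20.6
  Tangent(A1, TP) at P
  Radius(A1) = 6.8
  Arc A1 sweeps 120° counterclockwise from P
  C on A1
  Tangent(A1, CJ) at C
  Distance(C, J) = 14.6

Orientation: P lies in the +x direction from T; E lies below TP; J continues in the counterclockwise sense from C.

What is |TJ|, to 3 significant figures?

31.7

On A1, P sits at bearing 90° from E; a 120° counterclockwise sweep puts C at bearing 210°, so C = E + 6.8·(cos 210°, sin 210°) = (14.7, -10.2). Since A1 is tangent to CJ there, EC ⟂ CJ, so CJ runs along (−sin 210°, cos 210°); with |CJ| = 14.6, J = (22.0, -22.8). Then |TJ| = |J − T| = 31.7.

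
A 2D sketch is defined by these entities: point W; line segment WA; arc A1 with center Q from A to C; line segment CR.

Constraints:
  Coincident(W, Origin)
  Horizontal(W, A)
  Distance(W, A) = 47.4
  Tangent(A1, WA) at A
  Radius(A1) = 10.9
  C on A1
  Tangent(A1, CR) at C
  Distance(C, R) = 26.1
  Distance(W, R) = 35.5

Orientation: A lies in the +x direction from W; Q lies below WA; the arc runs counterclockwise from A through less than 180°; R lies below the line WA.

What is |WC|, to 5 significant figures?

38.673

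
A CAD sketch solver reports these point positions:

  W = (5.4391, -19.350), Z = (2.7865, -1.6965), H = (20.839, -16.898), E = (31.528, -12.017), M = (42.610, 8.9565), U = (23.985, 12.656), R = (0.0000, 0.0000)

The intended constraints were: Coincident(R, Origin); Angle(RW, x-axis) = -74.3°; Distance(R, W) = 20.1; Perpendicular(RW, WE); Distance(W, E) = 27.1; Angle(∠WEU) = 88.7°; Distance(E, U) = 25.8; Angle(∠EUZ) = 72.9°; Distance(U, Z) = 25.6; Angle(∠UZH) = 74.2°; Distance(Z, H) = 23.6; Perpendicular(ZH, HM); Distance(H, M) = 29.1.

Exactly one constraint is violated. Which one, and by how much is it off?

Distance(H, M) = 29.1 — off by 4.70.

R = (0.00, 0.00) ✓; RW at -74.30° ✓; |RW| = 20.10 ✓; ∠(RW, WE) = 90.00° ✓; |WE| = 27.10 ✓; ∠WEU = 88.70° ✓; |EU| = 25.80 ✓; ∠EUZ = 72.90° ✓; |UZ| = 25.60 ✓; ∠UZH = 74.20° ✓; |ZH| = 23.60 ✓; ∠(ZH, HM) = 90.00° ✓; |HM| = 33.80 ✗.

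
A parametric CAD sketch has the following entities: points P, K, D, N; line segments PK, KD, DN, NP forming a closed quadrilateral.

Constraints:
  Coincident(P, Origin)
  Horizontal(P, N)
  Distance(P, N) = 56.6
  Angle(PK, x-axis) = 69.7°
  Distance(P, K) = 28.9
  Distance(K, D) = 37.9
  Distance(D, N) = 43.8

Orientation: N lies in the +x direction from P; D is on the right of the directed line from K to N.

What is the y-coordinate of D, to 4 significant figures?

-10.58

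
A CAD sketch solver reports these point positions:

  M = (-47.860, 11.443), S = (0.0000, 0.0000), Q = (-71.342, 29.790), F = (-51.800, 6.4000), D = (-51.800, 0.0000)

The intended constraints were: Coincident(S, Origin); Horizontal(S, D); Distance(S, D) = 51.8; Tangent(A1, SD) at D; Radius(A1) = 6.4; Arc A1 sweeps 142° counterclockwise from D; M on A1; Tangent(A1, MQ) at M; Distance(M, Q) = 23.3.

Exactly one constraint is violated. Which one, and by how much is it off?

Distance(M, Q) = 23.3 — off by 6.50.

S = (0.00, 0.00) ✓; S.y = 0.00, D.y = 0.00 ✓; |SD| = 51.80 ✓; ∠(FD, DS) = 90.00° ✓; |FD| = 6.400 ✓; bearing(F→M) − bearing(F→D) = 142.0° ✓; |FM| = 6.400 ✓; ∠(FM, MQ) = 90.00° ✓; |MQ| = 29.80 ✗.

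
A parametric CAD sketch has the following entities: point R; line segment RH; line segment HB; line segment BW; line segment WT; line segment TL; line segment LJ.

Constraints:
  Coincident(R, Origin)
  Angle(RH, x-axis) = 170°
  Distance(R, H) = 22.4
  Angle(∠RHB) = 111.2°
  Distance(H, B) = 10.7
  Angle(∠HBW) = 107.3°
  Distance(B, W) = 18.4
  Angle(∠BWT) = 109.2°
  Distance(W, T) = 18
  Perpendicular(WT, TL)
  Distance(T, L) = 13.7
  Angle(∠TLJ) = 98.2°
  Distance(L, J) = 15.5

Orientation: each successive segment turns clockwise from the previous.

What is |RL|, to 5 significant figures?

3.9821

R is at the origin; RH runs at 170.0° with length 22.4, so H = (-22.060, 3.8897). ∠RHB = 111.2° gives HB at 101.20° from the x-axis; with |HB| = 10.7, B = (-24.138, 14.386). ∠HBW = 107.3° gives BW at 28.500° from the x-axis; with |BW| = 18.4, W = (-7.9678, 23.166). ∠BWT = 109.2° gives WT at -42.300° from the x-axis; with |WT| = 18.0, T = (5.3456, 11.051). WT ⟂ TL, so TL runs at -132.30°; with |TL| = 13.7, L = (-3.8747, 0.91849). Then |RL| = |L − R| = 3.9821.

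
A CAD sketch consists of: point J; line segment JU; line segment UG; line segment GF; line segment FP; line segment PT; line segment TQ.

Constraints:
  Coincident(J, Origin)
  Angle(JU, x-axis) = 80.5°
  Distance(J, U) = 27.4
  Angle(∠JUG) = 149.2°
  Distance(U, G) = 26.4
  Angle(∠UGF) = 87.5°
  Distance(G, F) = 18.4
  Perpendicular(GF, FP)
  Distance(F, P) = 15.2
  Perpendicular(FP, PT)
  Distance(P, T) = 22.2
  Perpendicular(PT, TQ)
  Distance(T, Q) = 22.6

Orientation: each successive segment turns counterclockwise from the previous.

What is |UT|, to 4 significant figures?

12.22

J is at the origin; JU runs at 80.5° with length 27.4, so U = (4.522, 27.02). ∠JUG = 149.2° gives UG at 111.3° from the x-axis; with |UG| = 26.4, G = (-5.068, 51.62). ∠UGF = 87.5° gives GF at -156.2° from the x-axis; with |GF| = 18.4, F = (-21.90, 44.20). GF ⟂ FP, so FP runs at -66.20°; with |FP| = 15.2, P = (-15.77, 30.29). FP ⟂ PT, so PT runs at 23.80°; with |PT| = 22.2, T = (4.543, 39.25). Then |UT| = |T − U| = 12.22.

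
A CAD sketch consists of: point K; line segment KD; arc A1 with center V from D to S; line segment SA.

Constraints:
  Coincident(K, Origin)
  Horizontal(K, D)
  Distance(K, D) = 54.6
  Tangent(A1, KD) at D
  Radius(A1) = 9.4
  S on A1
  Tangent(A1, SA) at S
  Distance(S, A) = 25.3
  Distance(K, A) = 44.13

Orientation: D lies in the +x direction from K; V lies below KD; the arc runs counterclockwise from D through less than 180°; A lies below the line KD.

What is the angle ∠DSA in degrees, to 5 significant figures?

148.81°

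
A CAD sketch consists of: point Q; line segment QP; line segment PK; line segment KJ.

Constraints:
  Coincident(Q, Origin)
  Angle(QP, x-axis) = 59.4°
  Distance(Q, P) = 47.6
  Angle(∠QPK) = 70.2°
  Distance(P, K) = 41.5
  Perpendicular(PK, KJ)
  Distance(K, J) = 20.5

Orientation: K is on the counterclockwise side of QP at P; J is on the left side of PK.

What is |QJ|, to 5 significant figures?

35.125

Q is at the origin; QP runs at 59.4° with length 47.6, so P = 47.6·(cos 59.4°, sin 59.4°) = (24.230, 40.971). ∠QPK = 70.2°, so PK runs at 59.4° + (180° − 70.2°) = 169.20° from the x-axis; with |PK| = 41.5, K = P + 41.5·(cos 169.20°, sin 169.20°) = (-16.535, 48.748). PK ⟂ KJ; with |KJ| = 20.5 on the left of PK, J = K + 20.5·(-0.18738, -0.98229) = (-20.376, 28.611). Then |QJ| = |J − Q| = 35.125.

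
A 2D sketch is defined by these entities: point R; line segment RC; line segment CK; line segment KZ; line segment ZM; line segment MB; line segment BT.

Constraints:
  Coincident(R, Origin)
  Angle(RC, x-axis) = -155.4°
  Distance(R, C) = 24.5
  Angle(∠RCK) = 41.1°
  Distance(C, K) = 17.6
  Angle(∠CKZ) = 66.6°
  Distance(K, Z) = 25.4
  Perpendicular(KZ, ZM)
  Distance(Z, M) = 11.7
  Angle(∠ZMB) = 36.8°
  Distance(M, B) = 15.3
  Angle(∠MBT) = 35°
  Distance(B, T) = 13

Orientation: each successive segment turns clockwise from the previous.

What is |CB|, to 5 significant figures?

19.091

R is at the origin; RC runs at -155.4° with length 24.5, so C = (-22.276, -10.199). ∠RCK = 41.1° gives CK at 65.700° from the x-axis; with |CK| = 17.6, K = (-15.034, 5.8418). ∠CKZ = 66.6° gives KZ at -47.700° from the x-axis; with |KZ| = 25.4, Z = (2.0609, -12.945). The perpendicularity gives ZM at right angles to KZ, so ZM runs at -137.70°; with |ZM| = 11.7, M = (-6.5928, -20.819). ∠ZMB = 36.8° gives MB at 79.100° from the x-axis; with |MB| = 15.3, B = (-3.6996, -5.7951). Then |CB| = |B − C| = 19.091.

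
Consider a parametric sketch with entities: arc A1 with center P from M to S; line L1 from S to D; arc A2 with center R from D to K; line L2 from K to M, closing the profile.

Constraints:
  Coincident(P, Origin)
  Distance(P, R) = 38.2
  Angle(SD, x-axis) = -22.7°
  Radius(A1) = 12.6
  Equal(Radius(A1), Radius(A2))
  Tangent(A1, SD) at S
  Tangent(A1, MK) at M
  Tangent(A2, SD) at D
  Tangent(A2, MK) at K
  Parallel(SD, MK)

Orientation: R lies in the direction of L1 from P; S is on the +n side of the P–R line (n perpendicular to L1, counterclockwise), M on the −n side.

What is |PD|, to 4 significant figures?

40.22

The slot axis is L1's direction at -22.7°, so u = (cos -22.7°, sin -22.7°) = (0.9225, -0.3859) and n = (−sin -22.7°, cos -22.7°) = (0.3859, 0.9225). P is at the origin and R lies 38.2 along u from P, so R = 38.2·u = (35.24, -14.74). Tangency of A1 to both parallel lines with radius 12.6 puts S and M at P ± 12.6·n: S = (4.862, 11.62), M = (-4.862, -11.62). Equal radii place D and K the same way about R: D = R + 12.6·n = (40.10, -3.118), K = R − 12.6·n = (30.38, -26.37). Then |PD| = |D − P| = 40.22.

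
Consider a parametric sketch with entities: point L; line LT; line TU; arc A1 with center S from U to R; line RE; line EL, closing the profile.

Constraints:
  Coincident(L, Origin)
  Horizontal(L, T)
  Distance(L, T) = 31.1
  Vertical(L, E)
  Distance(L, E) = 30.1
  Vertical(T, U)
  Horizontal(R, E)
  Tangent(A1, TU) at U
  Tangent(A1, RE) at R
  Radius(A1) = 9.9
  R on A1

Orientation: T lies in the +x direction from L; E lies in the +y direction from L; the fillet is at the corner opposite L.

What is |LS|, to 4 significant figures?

29.28

L is at the origin; LT is horizontal with |LT| = 31.1 and T on the +x side, so T = (31.10, 0.000). L and E share the same x with |LE| = 30.1 and E on the +y side, so E = (0.000, 30.10). The virtual corner opposite L is at (31.10, 30.10). Since A1 is tangent to TU there, SU ⟂ TU and tangency of A1 to RE means the radius SR is perpendicular to RE, with radius 9.9, so the center S sits 9.9 in from both sides at S = (21.20, 20.20). Then |LS| = |S − L| = 29.28.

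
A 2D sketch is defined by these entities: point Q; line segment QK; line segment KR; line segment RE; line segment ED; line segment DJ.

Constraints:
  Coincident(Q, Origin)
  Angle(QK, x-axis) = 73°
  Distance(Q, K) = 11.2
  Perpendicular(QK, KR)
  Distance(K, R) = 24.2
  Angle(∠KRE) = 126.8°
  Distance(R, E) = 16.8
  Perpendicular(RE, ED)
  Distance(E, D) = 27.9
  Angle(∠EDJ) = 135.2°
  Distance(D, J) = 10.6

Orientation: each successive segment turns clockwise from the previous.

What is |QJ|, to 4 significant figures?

17.55

Q is at the origin; QK runs at 73.0° with length 11.2, so K = (3.275, 10.71). QK ⟂ KR, so KR runs at -17.00°; with |KR| = 24.2, R = (26.42, 3.635). ∠KRE = 126.8° gives RE at -70.20° from the x-axis; with |RE| = 16.8, E = (32.11, -12.17). The perpendicularity gives ED at right angles to RE, so ED runs at -160.2°; with |ED| = 27.9, D = (5.857, -21.62). ∠EDJ = 135.2° gives DJ at 155.0° from the x-axis; with |DJ| = 10.6, J = (-3.750, -17.14). Then |QJ| = |J − Q| = 17.55.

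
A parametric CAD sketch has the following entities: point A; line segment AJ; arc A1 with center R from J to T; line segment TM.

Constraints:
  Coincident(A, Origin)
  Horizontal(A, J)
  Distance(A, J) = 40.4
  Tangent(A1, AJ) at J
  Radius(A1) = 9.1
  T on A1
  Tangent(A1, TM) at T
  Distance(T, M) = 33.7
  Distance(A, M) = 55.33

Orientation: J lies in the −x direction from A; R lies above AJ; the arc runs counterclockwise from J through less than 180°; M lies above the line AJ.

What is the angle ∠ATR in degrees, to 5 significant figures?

157.54°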